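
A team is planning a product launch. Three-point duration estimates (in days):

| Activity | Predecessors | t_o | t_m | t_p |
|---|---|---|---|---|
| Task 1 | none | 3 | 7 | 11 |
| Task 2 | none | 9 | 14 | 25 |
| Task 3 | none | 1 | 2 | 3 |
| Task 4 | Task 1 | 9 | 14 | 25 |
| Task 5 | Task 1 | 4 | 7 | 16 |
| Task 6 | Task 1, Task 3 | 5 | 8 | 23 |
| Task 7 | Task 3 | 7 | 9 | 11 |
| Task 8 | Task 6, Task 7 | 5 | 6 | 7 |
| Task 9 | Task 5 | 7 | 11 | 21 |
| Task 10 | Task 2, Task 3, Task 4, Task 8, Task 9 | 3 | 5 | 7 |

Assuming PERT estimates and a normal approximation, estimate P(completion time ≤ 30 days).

te_Task 1 = (3 + 4·7 + 11)/6 = 42/6 = 7; σ²_Task 1 = ((11−3)/6)² = 1.778
te_Task 2 = (9 + 4·14 + 25)/6 = 90/6 = 15; σ²_Task 2 = ((25−9)/6)² = 7.111
te_Task 3 = (1 + 4·2 + 3)/6 = 12/6 = 2; σ²_Task 3 = ((3−1)/6)² = 0.111
te_Task 4 = (9 + 4·14 + 25)/6 = 90/6 = 15; σ²_Task 4 = ((25−9)/6)² = 7.111
te_Task 5 = (4 + 4·7 + 16)/6 = 48/6 = 8; σ²_Task 5 = ((16−4)/6)² = 4.000
te_Task 6 = (5 + 4·8 + 23)/6 = 60/6 = 10; σ²_Task 6 = ((23−5)/6)² = 9.000
te_Task 7 = (7 + 4·9 + 11)/6 = 54/6 = 9; σ²_Task 7 = ((11−7)/6)² = 0.444
te_Task 8 = (5 + 4·6 + 7)/6 = 36/6 = 6; σ²_Task 8 = ((7−5)/6)² = 0.111
te_Task 9 = (7 + 4·11 + 21)/6 = 72/6 = 12; σ²_Task 9 = ((21−7)/6)² = 5.444
te_Task 10 = (3 + 4·5 + 7)/6 = 30/6 = 5; σ²_Task 10 = ((7−3)/6)² = 0.444

Forward pass:
ES_Task 1 = 0; EF_Task 1 = 7
ES_Task 2 = 0; EF_Task 2 = 15
ES_Task 3 = 0; EF_Task 3 = 2
ES_Task 4 = 7; EF_Task 4 = 7+15 = 22
ES_Task 5 = 7; EF_Task 5 = 7+8 = 15
ES_Task 6 = max(EF_Task 1=7, EF_Task 3=2) = 7; EF_Task 6 = 7+10 = 17
ES_Task 7 = 2; EF_Task 7 = 2+9 = 11
ES_Task 8 = max(EF_Task 6=17, EF_Task 7=11) = 17; EF_Task 8 = 17+6 = 23
ES_Task 9 = 15; EF_Task 9 = 15+12 = 27
ES_Task 10 = max(EF_Task 2=15, EF_Task 3=2, EF_Task 4=22, EF_Task 8=23, EF_Task 9=27) = 27; EF_Task 10 = 27+5 = 32
Expected project duration μ = 32 days. Critical path: Task 1 → Task 5 → Task 9 → Task 10.

Variance along critical path = 1.778 + 4.000 + 5.444 + 0.444 = 11.667; σ = √11.667 = 3.416 days.
Z = (30 − 32) / 3.416 = -0.586
P(T ≤ 30) = Φ(-0.586) ≈ 0.279

0.279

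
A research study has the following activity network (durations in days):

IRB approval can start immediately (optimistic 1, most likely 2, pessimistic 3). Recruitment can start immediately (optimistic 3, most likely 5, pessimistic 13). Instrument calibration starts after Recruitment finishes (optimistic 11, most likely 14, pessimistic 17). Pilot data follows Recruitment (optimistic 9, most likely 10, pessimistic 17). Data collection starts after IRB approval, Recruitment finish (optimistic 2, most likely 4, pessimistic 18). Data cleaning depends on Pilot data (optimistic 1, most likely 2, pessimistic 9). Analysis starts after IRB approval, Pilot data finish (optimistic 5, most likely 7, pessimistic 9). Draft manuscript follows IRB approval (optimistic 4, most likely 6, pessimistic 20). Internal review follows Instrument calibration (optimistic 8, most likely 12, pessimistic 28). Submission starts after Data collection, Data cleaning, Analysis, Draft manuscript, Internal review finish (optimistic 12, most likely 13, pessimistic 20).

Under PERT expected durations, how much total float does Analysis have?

10 days

te_IRB approval = (1 + 4·2 + 3)/6 = 12/6 = 2
te_Recruitment = (3 + 4·5 + 13)/6 = 36/6 = 6
te_Instrument calibration = (11 + 4·14 + 17)/6 = 84/6 = 14
te_Pilot data = (9 + 4·10 + 17)/6 = 66/6 = 11
te_Data collection = (2 + 4·4 + 18)/6 = 36/6 = 6
te_Data cleaning = (1 + 4·2 + 9)/6 = 18/6 = 3
te_Analysis = (5 + 4·7 + 9)/6 = 42/6 = 7
te_Draft manuscript = (4 + 4·6 + 20)/6 = 48/6 = 8
te_Internal review = (8 + 4·12 + 28)/6 = 84/6 = 14
te_Submission = (12 + 4·13 + 20)/6 = 84/6 = 14

Forward pass:
ES_IRB approval = 0; EF_IRB approval = 2
ES_Recruitment = 0; EF_Recruitment = 6
ES_Instrument calibration = 6; EF_Instrument calibration = 6+14 = 20
ES_Pilot data = 6; EF_Pilot data = 6+11 = 17
ES_Data collection = max(EF_IRB approval=2, EF_Recruitment=6) = 6; EF_Data collection = 6+6 = 12
ES_Data cleaning = 17; EF_Data cleaning = 17+3 = 20
ES_Analysis = max(EF_IRB approval=2, EF_Pilot data=17) = 17; EF_Analysis = 17+7 = 24
ES_Draft manuscript = 2; EF_Draft manuscript = 2+8 = 10
ES_Internal review = 20; EF_Internal review = 20+14 = 34
ES_Submission = max(EF_Data collection=12, EF_Data cleaning=20, EF_Analysis=24, EF_Draft manuscript=10, EF_Internal review=34) = 34; EF_Submission = 34+14 = 48
Expected project duration μ = 48 days. Critical path: Recruitment → Instrument calibration → Internal review → Submission.

Backward pass:
LF_Submission = 48; LS_Submission = 48−14 = 34
LF_Internal review = LS_Submission = 34; LS_Internal review = 34−14 = 20
LF_Draft manuscript = LS_Submission = 34; LS_Draft manuscript = 34−8 = 26
LF_Analysis = LS_Submission = 34; LS_Analysis = 34−7 = 27
LF_Data cleaning = LS_Submission = 34; LS_Data cleaning = 34−3 = 31
LF_Data collection = LS_Submission = 34; LS_Data collection = 34−6 = 28
LF_Pilot data = min(LS_Data cleaning=31, LS_Analysis=27) = 27; LS_Pilot data = 27−11 = 16
LF_Instrument calibration = LS_Internal review = 20; LS_Instrument calibration = 20−14 = 6
LF_Recruitment = min(LS_Instrument calibration=6, LS_Pilot data=16, LS_Data collection=28) = 6; LS_Recruitment = 6−6 = 0
LF_IRB approval = min(LS_Data collection=28, LS_Analysis=27, LS_Draft manuscript=26) = 26; LS_IRB approval = 26−2 = 24
Slack_Analysis = LS_Analysis − ES_Analysis = 27 − 17 = 10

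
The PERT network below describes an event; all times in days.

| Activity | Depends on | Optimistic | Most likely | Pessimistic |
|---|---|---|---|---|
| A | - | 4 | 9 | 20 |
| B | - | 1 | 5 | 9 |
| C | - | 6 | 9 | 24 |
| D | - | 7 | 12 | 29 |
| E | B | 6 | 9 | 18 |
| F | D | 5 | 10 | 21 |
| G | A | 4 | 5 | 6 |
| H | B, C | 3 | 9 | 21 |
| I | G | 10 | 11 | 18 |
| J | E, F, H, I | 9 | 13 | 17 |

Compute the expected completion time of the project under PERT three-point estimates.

40 days

te_A = (4 + 4·9 + 20)/6 = 60/6 = 10
te_B = (1 + 4·5 + 9)/6 = 30/6 = 5
te_C = (6 + 4·9 + 24)/6 = 66/6 = 11
te_D = (7 + 4·12 + 29)/6 = 84/6 = 14
te_E = (6 + 4·9 + 18)/6 = 60/6 = 10
te_F = (5 + 4·10 + 21)/6 = 66/6 = 11
te_G = (4 + 4·5 + 6)/6 = 30/6 = 5
te_H = (3 + 4·9 + 21)/6 = 60/6 = 10
te_I = (10 + 4·11 + 18)/6 = 72/6 = 12
te_J = (9 + 4·13 + 17)/6 = 78/6 = 13

Forward pass:
ES_A = 0; EF_A = 10
ES_B = 0; EF_B = 5
ES_C = 0; EF_C = 11
ES_D = 0; EF_D = 14
ES_E = 5; EF_E = 5+10 = 15
ES_F = 14; EF_F = 14+11 = 25
ES_G = 10; EF_G = 10+5 = 15
ES_H = max(EF_B=5, EF_C=11) = 11; EF_H = 11+10 = 21
ES_I = 15; EF_I = 15+12 = 27
ES_J = max(EF_E=15, EF_F=25, EF_H=21, EF_I=27) = 27; EF_J = 27+13 = 40
Expected project duration μ = 40 days. Critical path: A → G → I → J.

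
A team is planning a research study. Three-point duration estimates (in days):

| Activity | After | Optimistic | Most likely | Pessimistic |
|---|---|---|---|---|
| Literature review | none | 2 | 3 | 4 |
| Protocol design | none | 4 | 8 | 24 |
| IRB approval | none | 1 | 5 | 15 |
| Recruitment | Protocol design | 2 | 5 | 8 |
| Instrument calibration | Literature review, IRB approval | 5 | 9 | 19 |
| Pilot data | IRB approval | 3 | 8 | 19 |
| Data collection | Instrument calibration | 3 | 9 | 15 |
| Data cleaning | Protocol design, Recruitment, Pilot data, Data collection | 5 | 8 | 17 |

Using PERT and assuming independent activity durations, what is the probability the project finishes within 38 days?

0.821

te_Literature review = (2 + 4·3 + 4)/6 = 18/6 = 3; σ²_Literature review = ((4−2)/6)² = 0.111
te_Protocol design = (4 + 4·8 + 24)/6 = 60/6 = 10; σ²_Protocol design = ((24−4)/6)² = 11.111
te_IRB approval = (1 + 4·5 + 15)/6 = 36/6 = 6; σ²_IRB approval = ((15−1)/6)² = 5.444
te_Recruitment = (2 + 4·5 + 8)/6 = 30/6 = 5; σ²_Recruitment = ((8−2)/6)² = 1.000
te_Instrument calibration = (5 + 4·9 + 19)/6 = 60/6 = 10; σ²_Instrument calibration = ((19−5)/6)² = 5.444
te_Pilot data = (3 + 4·8 + 19)/6 = 54/6 = 9; σ²_Pilot data = ((19−3)/6)² = 7.111
te_Data collection = (3 + 4·9 + 15)/6 = 54/6 = 9; σ²_Data collection = ((15−3)/6)² = 4.000
te_Data cleaning = (5 + 4·8 + 17)/6 = 54/6 = 9; σ²_Data cleaning = ((17−5)/6)² = 4.000

Forward pass:
ES_Literature review = 0; EF_Literature review = 3
ES_Protocol design = 0; EF_Protocol design = 10
ES_IRB approval = 0; EF_IRB approval = 6
ES_Recruitment = 10; EF_Recruitment = 10+5 = 15
ES_Instrument calibration = max(EF_Literature review=3, EF_IRB approval=6) = 6; EF_Instrument calibration = 6+10 = 16
ES_Pilot data = 6; EF_Pilot data = 6+9 = 15
ES_Data collection = 16; EF_Data collection = 16+9 = 25
ES_Data cleaning = max(EF_Protocol design=10, EF_Recruitment=15, EF_Pilot data=15, EF_Data collection=25) = 25; EF_Data cleaning = 25+9 = 34
Expected project duration μ = 34 days. Critical path: IRB approval → Instrument calibration → Data collection → Data cleaning.

Variance along critical path = 5.444 + 5.444 + 4.000 + 4.000 = 18.889; σ = √18.889 = 4.346 days.
Z = (38 − 34) / 4.346 = 0.920
P(T ≤ 38) = Φ(0.920) ≈ 0.821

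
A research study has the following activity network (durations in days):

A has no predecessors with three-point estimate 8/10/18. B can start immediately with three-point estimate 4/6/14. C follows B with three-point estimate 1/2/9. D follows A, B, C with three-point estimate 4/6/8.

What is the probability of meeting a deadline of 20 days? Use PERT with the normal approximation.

te_A = (8 + 4·10 + 18)/6 = 66/6 = 11; σ²_A = ((18−8)/6)² = 2.778
te_B = (4 + 4·6 + 14)/6 = 42/6 = 7; σ²_B = ((14−4)/6)² = 2.778
te_C = (1 + 4·2 + 9)/6 = 18/6 = 3; σ²_C = ((9−1)/6)² = 1.778
te_D = (4 + 4·6 + 8)/6 = 36/6 = 6; σ²_D = ((8−4)/6)² = 0.444

Forward pass:
ES_A = 0; EF_A = 11
ES_B = 0; EF_B = 7
ES_C = 7; EF_C = 7+3 = 10
ES_D = max(EF_A=11, EF_B=7, EF_C=10) = 11; EF_D = 11+6 = 17
Expected project duration μ = 17 days. Critical path: A → D.

Variance along critical path = 2.778 + 0.444 = 3.222; σ = √3.222 = 1.795 days.
Z = (20 − 17) / 1.795 = 1.671
P(T ≤ 20) = Φ(1.671) ≈ 0.953

0.953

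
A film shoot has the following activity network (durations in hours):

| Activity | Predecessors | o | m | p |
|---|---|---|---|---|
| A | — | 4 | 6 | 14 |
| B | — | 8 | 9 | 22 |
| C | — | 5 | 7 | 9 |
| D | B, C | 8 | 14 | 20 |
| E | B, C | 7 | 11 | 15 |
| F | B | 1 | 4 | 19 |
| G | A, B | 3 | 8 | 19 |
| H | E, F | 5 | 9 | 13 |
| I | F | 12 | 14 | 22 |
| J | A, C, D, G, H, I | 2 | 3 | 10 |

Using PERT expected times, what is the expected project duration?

36 hours

te_A = (4 + 4·6 + 14)/6 = 42/6 = 7
te_B = (8 + 4·9 + 22)/6 = 66/6 = 11
te_C = (5 + 4·7 + 9)/6 = 42/6 = 7
te_D = (8 + 4·14 + 20)/6 = 84/6 = 14
te_E = (7 + 4·11 + 15)/6 = 66/6 = 11
te_F = (1 + 4·4 + 19)/6 = 36/6 = 6
te_G = (3 + 4·8 + 19)/6 = 54/6 = 9
te_H = (5 + 4·9 + 13)/6 = 54/6 = 9
te_I = (12 + 4·14 + 22)/6 = 90/6 = 15
te_J = (2 + 4·3 + 10)/6 = 24/6 = 4

Forward pass:
ES_A = 0; EF_A = 7
ES_B = 0; EF_B = 11
ES_C = 0; EF_C = 7
ES_D = max(EF_B=11, EF_C=7) = 11; EF_D = 11+14 = 25
ES_E = max(EF_B=11, EF_C=7) = 11; EF_E = 11+11 = 22
ES_F = 11; EF_F = 11+6 = 17
ES_G = max(EF_A=7, EF_B=11) = 11; EF_G = 11+9 = 20
ES_H = max(EF_E=22, EF_F=17) = 22; EF_H = 22+9 = 31
ES_I = 17; EF_I = 17+15 = 32
ES_J = max(EF_A=7, EF_C=7, EF_D=25, EF_G=20, EF_H=31, EF_I=32) = 32; EF_J = 32+4 = 36
Expected project duration μ = 36 hours. Critical path: B → F → I → J.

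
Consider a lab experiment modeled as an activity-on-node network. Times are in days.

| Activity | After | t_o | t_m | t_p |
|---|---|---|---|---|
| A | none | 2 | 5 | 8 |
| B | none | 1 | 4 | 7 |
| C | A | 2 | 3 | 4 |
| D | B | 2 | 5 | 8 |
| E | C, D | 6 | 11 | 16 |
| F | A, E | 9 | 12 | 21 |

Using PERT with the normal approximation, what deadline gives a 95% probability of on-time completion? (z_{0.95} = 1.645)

37.9 days

te_A = (2 + 4·5 + 8)/6 = 30/6 = 5; σ²_A = ((8−2)/6)² = 1.000
te_B = (1 + 4·4 + 7)/6 = 24/6 = 4; σ²_B = ((7−1)/6)² = 1.000
te_C = (2 + 4·3 + 4)/6 = 18/6 = 3; σ²_C = ((4−2)/6)² = 0.111
te_D = (2 + 4·5 + 8)/6 = 30/6 = 5; σ²_D = ((8−2)/6)² = 1.000
te_E = (6 + 4·11 + 16)/6 = 66/6 = 11; σ²_E = ((16−6)/6)² = 2.778
te_F = (9 + 4·12 + 21)/6 = 78/6 = 13; σ²_F = ((21−9)/6)² = 4.000

Forward pass:
ES_A = 0; EF_A = 5
ES_B = 0; EF_B = 4
ES_C = 5; EF_C = 5+3 = 8
ES_D = 4; EF_D = 4+5 = 9
ES_E = max(EF_C=8, EF_D=9) = 9; EF_E = 9+11 = 20
ES_F = max(EF_A=5, EF_E=20) = 20; EF_F = 20+13 = 33
Expected project duration μ = 33 days. Critical path: B → D → E → F.

Variance along critical path = 1.000 + 1.000 + 2.778 + 4.000 = 8.778; σ = 2.963 days.
D = μ + z·σ = 33 + 1.645·2.963 = 37.9 days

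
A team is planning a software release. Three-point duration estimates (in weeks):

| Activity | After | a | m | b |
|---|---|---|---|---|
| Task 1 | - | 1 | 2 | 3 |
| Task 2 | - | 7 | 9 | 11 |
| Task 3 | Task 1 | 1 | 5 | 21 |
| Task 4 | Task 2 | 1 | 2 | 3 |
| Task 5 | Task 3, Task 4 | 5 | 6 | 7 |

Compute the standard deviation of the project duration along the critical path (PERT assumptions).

te_Task 1 = (1 + 4·2 + 3)/6 = 12/6 = 2; σ²_Task 1 = ((3−1)/6)² = 0.111
te_Task 2 = (7 + 4·9 + 11)/6 = 54/6 = 9; σ²_Task 2 = ((11−7)/6)² = 0.444
te_Task 3 = (1 + 4·5 + 21)/6 = 42/6 = 7; σ²_Task 3 = ((21−1)/6)² = 11.111
te_Task 4 = (1 + 4·2 + 3)/6 = 12/6 = 2; σ²_Task 4 = ((3−1)/6)² = 0.111
te_Task 5 = (5 + 4·6 + 7)/6 = 36/6 = 6; σ²_Task 5 = ((7−5)/6)² = 0.111

Forward pass:
ES_Task 1 = 0; EF_Task 1 = 2
ES_Task 2 = 0; EF_Task 2 = 9
ES_Task 3 = 2; EF_Task 3 = 2+7 = 9
ES_Task 4 = 9; EF_Task 4 = 9+2 = 11
ES_Task 5 = max(EF_Task 3=9, EF_Task 4=11) = 11; EF_Task 5 = 11+6 = 17
Expected project duration μ = 17 weeks. Critical path: Task 2 → Task 4 → Task 5.

Variance along critical path = 0.444 + 0.111 + 0.111 = 0.667
σ = √0.667 = 0.816 weeks

0.82 weeks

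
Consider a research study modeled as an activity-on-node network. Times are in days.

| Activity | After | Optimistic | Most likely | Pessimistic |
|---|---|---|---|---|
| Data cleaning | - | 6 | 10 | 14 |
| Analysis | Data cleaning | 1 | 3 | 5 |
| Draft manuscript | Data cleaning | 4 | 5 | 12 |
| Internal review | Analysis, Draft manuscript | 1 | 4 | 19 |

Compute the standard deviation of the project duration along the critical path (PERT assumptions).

3.54 days

te_Data cleaning = (6 + 4·10 + 14)/6 = 60/6 = 10; σ²_Data cleaning = ((14−6)/6)² = 1.778
te_Analysis = (1 + 4·3 + 5)/6 = 18/6 = 3; σ²_Analysis = ((5−1)/6)² = 0.444
te_Draft manuscript = (4 + 4·5 + 12)/6 = 36/6 = 6; σ²_Draft manuscript = ((12−4)/6)² = 1.778
te_Internal review = (1 + 4·4 + 19)/6 = 36/6 = 6; σ²_Internal review = ((19−1)/6)² = 9.000

Forward pass:
ES_Data cleaning = 0; EF_Data cleaning = 10
ES_Analysis = 10; EF_Analysis = 10+3 = 13
ES_Draft manuscript = 10; EF_Draft manuscript = 10+6 = 16
ES_Internal review = max(EF_Analysis=13, EF_Draft manuscript=16) = 16; EF_Internal review = 16+6 = 22
Expected project duration μ = 22 days. Critical path: Data cleaning → Draft manuscript → Internal review.

Variance along critical path = 1.778 + 1.778 + 9.000 = 12.556
σ = √12.556 = 3.543 days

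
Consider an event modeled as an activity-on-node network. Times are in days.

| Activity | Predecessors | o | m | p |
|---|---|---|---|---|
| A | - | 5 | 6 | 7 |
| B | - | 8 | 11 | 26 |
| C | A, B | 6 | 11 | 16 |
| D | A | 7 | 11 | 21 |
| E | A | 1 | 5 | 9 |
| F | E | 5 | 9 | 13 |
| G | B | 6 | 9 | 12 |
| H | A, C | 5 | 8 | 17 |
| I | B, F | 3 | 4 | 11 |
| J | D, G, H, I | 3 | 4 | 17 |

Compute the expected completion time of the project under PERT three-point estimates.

te_A = (5 + 4·6 + 7)/6 = 36/6 = 6
te_B = (8 + 4·11 + 26)/6 = 78/6 = 13
te_C = (6 + 4·11 + 16)/6 = 66/6 = 11
te_D = (7 + 4·11 + 21)/6 = 72/6 = 12
te_E = (1 + 4·5 + 9)/6 = 30/6 = 5
te_F = (5 + 4·9 + 13)/6 = 54/6 = 9
te_G = (6 + 4·9 + 12)/6 = 54/6 = 9
te_H = (5 + 4·8 + 17)/6 = 54/6 = 9
te_I = (3 + 4·4 + 11)/6 = 30/6 = 5
te_J = (3 + 4·4 + 17)/6 = 36/6 = 6

Forward pass:
ES_A = 0; EF_A = 6
ES_B = 0; EF_B = 13
ES_C = max(EF_A=6, EF_B=13) = 13; EF_C = 13+11 = 24
ES_D = 6; EF_D = 6+12 = 18
ES_E = 6; EF_E = 6+5 = 11
ES_F = 11; EF_F = 11+9 = 20
ES_G = 13; EF_G = 13+9 = 22
ES_H = max(EF_A=6, EF_C=24) = 24; EF_H = 24+9 = 33
ES_I = max(EF_B=13, EF_F=20) = 20; EF_I = 20+5 = 25
ES_J = max(EF_D=18, EF_G=22, EF_H=33, EF_I=25) = 33; EF_J = 33+6 = 39
Expected project duration μ = 39 days. Critical path: B → C → H → J.

39 days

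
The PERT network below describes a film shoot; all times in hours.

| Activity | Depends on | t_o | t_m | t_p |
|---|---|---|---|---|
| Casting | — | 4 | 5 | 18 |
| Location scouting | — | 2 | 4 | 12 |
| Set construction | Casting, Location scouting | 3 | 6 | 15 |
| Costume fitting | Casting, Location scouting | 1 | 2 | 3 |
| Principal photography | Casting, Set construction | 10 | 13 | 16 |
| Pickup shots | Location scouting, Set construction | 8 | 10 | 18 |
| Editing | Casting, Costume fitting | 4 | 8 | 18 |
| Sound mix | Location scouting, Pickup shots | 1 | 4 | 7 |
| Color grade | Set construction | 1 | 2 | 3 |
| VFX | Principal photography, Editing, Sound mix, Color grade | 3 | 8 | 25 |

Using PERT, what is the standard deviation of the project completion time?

te_Casting = (4 + 4·5 + 18)/6 = 42/6 = 7; σ²_Casting = ((18−4)/6)² = 5.444
te_Location scouting = (2 + 4·4 + 12)/6 = 30/6 = 5; σ²_Location scouting = ((12−2)/6)² = 2.778
te_Set construction = (3 + 4·6 + 15)/6 = 42/6 = 7; σ²_Set construction = ((15−3)/6)² = 4.000
te_Costume fitting = (1 + 4·2 + 3)/6 = 12/6 = 2; σ²_Costume fitting = ((3−1)/6)² = 0.111
te_Principal photography = (10 + 4·13 + 16)/6 = 78/6 = 13; σ²_Principal photography = ((16−10)/6)² = 1.000
te_Pickup shots = (8 + 4·10 + 18)/6 = 66/6 = 11; σ²_Pickup shots = ((18−8)/6)² = 2.778
te_Editing = (4 + 4·8 + 18)/6 = 54/6 = 9; σ²_Editing = ((18−4)/6)² = 5.444
te_Sound mix = (1 + 4·4 + 7)/6 = 24/6 = 4; σ²_Sound mix = ((7−1)/6)² = 1.000
te_Color grade = (1 + 4·2 + 3)/6 = 12/6 = 2; σ²_Color grade = ((3−1)/6)² = 0.111
te_VFX = (3 + 4·8 + 25)/6 = 60/6 = 10; σ²_VFX = ((25−3)/6)² = 13.444

Forward pass:
ES_Casting = 0; EF_Casting = 7
ES_Location scouting = 0; EF_Location scouting = 5
ES_Set construction = max(EF_Casting=7, EF_Location scouting=5) = 7; EF_Set construction = 7+7 = 14
ES_Costume fitting = max(EF_Casting=7, EF_Location scouting=5) = 7; EF_Costume fitting = 7+2 = 9
ES_Principal photography = max(EF_Casting=7, EF_Set construction=14) = 14; EF_Principal photography = 14+13 = 27
ES_Pickup shots = max(EF_Location scouting=5, EF_Set construction=14) = 14; EF_Pickup shots = 14+11 = 25
ES_Editing = max(EF_Casting=7, EF_Costume fitting=9) = 9; EF_Editing = 9+9 = 18
ES_Sound mix = max(EF_Location scouting=5, EF_Pickup shots=25) = 25; EF_Sound mix = 25+4 = 29
ES_Color grade = 14; EF_Color grade = 14+2 = 16
ES_VFX = max(EF_Principal photography=27, EF_Editing=18, EF_Sound mix=29, EF_Color grade=16) = 29; EF_VFX = 29+10 = 39
Expected project duration μ = 39 hours. Critical path: Casting → Set construction → Pickup shots → Sound mix → VFX.

Variance along critical path = 5.444 + 4.000 + 2.778 + 1.000 + 13.444 = 26.667
σ = √26.667 = 5.164 hours

5.16 hours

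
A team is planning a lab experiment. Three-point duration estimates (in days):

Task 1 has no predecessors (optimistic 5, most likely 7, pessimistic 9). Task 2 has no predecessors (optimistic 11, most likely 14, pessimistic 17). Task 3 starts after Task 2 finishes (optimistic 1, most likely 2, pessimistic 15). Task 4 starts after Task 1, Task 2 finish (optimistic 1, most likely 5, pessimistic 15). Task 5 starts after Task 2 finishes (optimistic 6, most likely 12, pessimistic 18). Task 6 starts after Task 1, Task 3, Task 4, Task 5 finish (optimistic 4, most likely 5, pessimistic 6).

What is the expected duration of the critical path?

te_Task 1 = (5 + 4·7 + 9)/6 = 42/6 = 7
te_Task 2 = (11 + 4·14 + 17)/6 = 84/6 = 14
te_Task 3 = (1 + 4·2 + 15)/6 = 24/6 = 4
te_Task 4 = (1 + 4·5 + 15)/6 = 36/6 = 6
te_Task 5 = (6 + 4·12 + 18)/6 = 72/6 = 12
te_Task 6 = (4 + 4·5 + 6)/6 = 30/6 = 5

Forward pass:
ES_Task 1 = 0; EF_Task 1 = 7
ES_Task 2 = 0; EF_Task 2 = 14
ES_Task 3 = 14; EF_Task 3 = 14+4 = 18
ES_Task 4 = max(EF_Task 1=7, EF_Task 2=14) = 14; EF_Task 4 = 14+6 = 20
ES_Task 5 = 14; EF_Task 5 = 14+12 = 26
ES_Task 6 = max(EF_Task 1=7, EF_Task 3=18, EF_Task 4=20, EF_Task 5=26) = 26; EF_Task 6 = 26+5 = 31
Expected project duration μ = 31 days. Critical path: Task 2 → Task 5 → Task 6.

31 days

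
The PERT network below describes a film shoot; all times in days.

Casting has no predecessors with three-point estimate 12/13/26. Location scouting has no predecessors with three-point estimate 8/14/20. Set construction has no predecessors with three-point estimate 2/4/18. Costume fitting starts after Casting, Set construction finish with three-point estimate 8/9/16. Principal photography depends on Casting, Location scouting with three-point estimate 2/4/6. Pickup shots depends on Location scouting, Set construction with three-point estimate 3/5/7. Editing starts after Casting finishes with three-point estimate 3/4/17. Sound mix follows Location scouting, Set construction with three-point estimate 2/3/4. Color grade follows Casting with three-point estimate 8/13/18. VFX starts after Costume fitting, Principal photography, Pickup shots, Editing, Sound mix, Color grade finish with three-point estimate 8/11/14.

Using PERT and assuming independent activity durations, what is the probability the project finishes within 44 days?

te_Casting = (12 + 4·13 + 26)/6 = 90/6 = 15; σ²_Casting = ((26−12)/6)² = 5.444
te_Location scouting = (8 + 4·14 + 20)/6 = 84/6 = 14; σ²_Location scouting = ((20−8)/6)² = 4.000
te_Set construction = (2 + 4·4 + 18)/6 = 36/6 = 6; σ²_Set construction = ((18−2)/6)² = 7.111
te_Costume fitting = (8 + 4·9 + 16)/6 = 60/6 = 10; σ²_Costume fitting = ((16−8)/6)² = 1.778
te_Principal photography = (2 + 4·4 + 6)/6 = 24/6 = 4; σ²_Principal photography = ((6−2)/6)² = 0.444
te_Pickup shots = (3 + 4·5 + 7)/6 = 30/6 = 5; σ²_Pickup shots = ((7−3)/6)² = 0.444
te_Editing = (3 + 4·4 + 17)/6 = 36/6 = 6; σ²_Editing = ((17−3)/6)² = 5.444
te_Sound mix = (2 + 4·3 + 4)/6 = 18/6 = 3; σ²_Sound mix = ((4−2)/6)² = 0.111
te_Color grade = (8 + 4·13 + 18)/6 = 78/6 = 13; σ²_Color grade = ((18−8)/6)² = 2.778
te_VFX = (8 + 4·11 + 14)/6 = 66/6 = 11; σ²_VFX = ((14−8)/6)² = 1.000

Forward pass:
ES_Casting = 0; EF_Casting = 15
ES_Location scouting = 0; EF_Location scouting = 14
ES_Set construction = 0; EF_Set construction = 6
ES_Costume fitting = max(EF_Casting=15, EF_Set construction=6) = 15; EF_Costume fitting = 15+10 = 25
ES_Principal photography = max(EF_Casting=15, EF_Location scouting=14) = 15; EF_Principal photography = 15+4 = 19
ES_Pickup shots = max(EF_Location scouting=14, EF_Set construction=6) = 14; EF_Pickup shots = 14+5 = 19
ES_Editing = 15; EF_Editing = 15+6 = 21
ES_Sound mix = max(EF_Location scouting=14, EF_Set construction=6) = 14; EF_Sound mix = 14+3 = 17
ES_Color grade = 15; EF_Color grade = 15+13 = 28
ES_VFX = max(EF_Costume fitting=25, EF_Principal photography=19, EF_Pickup shots=19, EF_Editing=21, EF_Sound mix=17, EF_Color grade=28) = 28; EF_VFX = 28+11 = 39
Expected project duration μ = 39 days. Critical path: Casting → Color grade → VFX.

Variance along critical path = 5.444 + 2.778 + 1.000 = 9.222; σ = √9.222 = 3.037 days.
Z = (44 − 39) / 3.037 = 1.646
P(T ≤ 44) = Φ(1.646) ≈ 0.950

0.950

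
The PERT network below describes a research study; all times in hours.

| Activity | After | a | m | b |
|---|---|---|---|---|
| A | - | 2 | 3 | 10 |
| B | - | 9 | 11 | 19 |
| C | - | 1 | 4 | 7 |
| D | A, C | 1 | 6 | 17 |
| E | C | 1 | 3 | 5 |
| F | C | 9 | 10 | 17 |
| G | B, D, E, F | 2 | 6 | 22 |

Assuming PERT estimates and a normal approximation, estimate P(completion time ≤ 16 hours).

0.030

te_A = (2 + 4·3 + 10)/6 = 24/6 = 4; σ²_A = ((10−2)/6)² = 1.778
te_B = (9 + 4·11 + 19)/6 = 72/6 = 12; σ²_B = ((19−9)/6)² = 2.778
te_C = (1 + 4·4 + 7)/6 = 24/6 = 4; σ²_C = ((7−1)/6)² = 1.000
te_D = (1 + 4·6 + 17)/6 = 42/6 = 7; σ²_D = ((17−1)/6)² = 7.111
te_E = (1 + 4·3 + 5)/6 = 18/6 = 3; σ²_E = ((5−1)/6)² = 0.444
te_F = (9 + 4·10 + 17)/6 = 66/6 = 11; σ²_F = ((17−9)/6)² = 1.778
te_G = (2 + 4·6 + 22)/6 = 48/6 = 8; σ²_G = ((22−2)/6)² = 11.111

Forward pass:
ES_A = 0; EF_A = 4
ES_B = 0; EF_B = 12
ES_C = 0; EF_C = 4
ES_D = max(EF_A=4, EF_C=4) = 4; EF_D = 4+7 = 11
ES_E = 4; EF_E = 4+3 = 7
ES_F = 4; EF_F = 4+11 = 15
ES_G = max(EF_B=12, EF_D=11, EF_E=7, EF_F=15) = 15; EF_G = 15+8 = 23
Expected project duration μ = 23 hours. Critical path: C → F → G.

Variance along critical path = 1.000 + 1.778 + 11.111 = 13.889; σ = √13.889 = 3.727 hours.
Z = (16 − 23) / 3.727 = -1.878
P(T ≤ 16) = Φ(-1.878) ≈ 0.030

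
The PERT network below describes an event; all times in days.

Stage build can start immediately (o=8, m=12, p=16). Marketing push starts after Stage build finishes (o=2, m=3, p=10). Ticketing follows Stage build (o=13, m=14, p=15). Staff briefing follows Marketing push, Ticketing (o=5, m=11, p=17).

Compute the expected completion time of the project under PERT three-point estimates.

37 days

te_Stage build = (8 + 4·12 + 16)/6 = 72/6 = 12
te_Marketing push = (2 + 4·3 + 10)/6 = 24/6 = 4
te_Ticketing = (13 + 4·14 + 15)/6 = 84/6 = 14
te_Staff briefing = (5 + 4·11 + 17)/6 = 66/6 = 11

Forward pass:
ES_Stage build = 0; EF_Stage build = 12
ES_Marketing push = 12; EF_Marketing push = 12+4 = 16
ES_Ticketing = 12; EF_Ticketing = 12+14 = 26
ES_Staff briefing = max(EF_Marketing push=16, EF_Ticketing=26) = 26; EF_Staff briefing = 26+11 = 37
Expected project duration μ = 37 days. Critical path: Stage build → Ticketing → Staff briefing.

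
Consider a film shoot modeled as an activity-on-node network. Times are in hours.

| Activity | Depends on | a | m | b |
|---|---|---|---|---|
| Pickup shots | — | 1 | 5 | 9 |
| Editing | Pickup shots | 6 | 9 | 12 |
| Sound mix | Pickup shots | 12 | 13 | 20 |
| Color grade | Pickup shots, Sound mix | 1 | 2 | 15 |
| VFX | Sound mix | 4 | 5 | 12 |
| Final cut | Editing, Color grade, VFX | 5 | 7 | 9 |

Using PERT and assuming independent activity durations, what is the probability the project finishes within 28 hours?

0.048

te_Pickup shots = (1 + 4·5 + 9)/6 = 30/6 = 5; σ²_Pickup shots = ((9−1)/6)² = 1.778
te_Editing = (6 + 4·9 + 12)/6 = 54/6 = 9; σ²_Editing = ((12−6)/6)² = 1.000
te_Sound mix = (12 + 4·13 + 20)/6 = 84/6 = 14; σ²_Sound mix = ((20−12)/6)² = 1.778
te_Color grade = (1 + 4·2 + 15)/6 = 24/6 = 4; σ²_Color grade = ((15−1)/6)² = 5.444
te_VFX = (4 + 4·5 + 12)/6 = 36/6 = 6; σ²_VFX = ((12−4)/6)² = 1.778
te_Final cut = (5 + 4·7 + 9)/6 = 42/6 = 7; σ²_Final cut = ((9−5)/6)² = 0.444

Forward pass:
ES_Pickup shots = 0; EF_Pickup shots = 5
ES_Editing = 5; EF_Editing = 5+9 = 14
ES_Sound mix = 5; EF_Sound mix = 5+14 = 19
ES_Color grade = max(EF_Pickup shots=5, EF_Sound mix=19) = 19; EF_Color grade = 19+4 = 23
ES_VFX = 19; EF_VFX = 19+6 = 25
ES_Final cut = max(EF_Editing=14, EF_Color grade=23, EF_VFX=25) = 25; EF_Final cut = 25+7 = 32
Expected project duration μ = 32 hours. Critical path: Pickup shots → Sound mix → VFX → Final cut.

Variance along critical path = 1.778 + 1.778 + 1.778 + 0.444 = 5.778; σ = √5.778 = 2.404 hours.
Z = (28 − 32) / 2.404 = -1.664
P(T ≤ 28) = Φ(-1.664) ≈ 0.048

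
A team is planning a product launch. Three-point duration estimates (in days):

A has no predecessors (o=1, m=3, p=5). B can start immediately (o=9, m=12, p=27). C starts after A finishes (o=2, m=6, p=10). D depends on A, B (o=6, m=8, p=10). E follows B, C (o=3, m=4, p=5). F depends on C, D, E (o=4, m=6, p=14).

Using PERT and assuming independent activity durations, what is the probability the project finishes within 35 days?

te_A = (1 + 4·3 + 5)/6 = 18/6 = 3; σ²_A = ((5−1)/6)² = 0.444
te_B = (9 + 4·12 + 27)/6 = 84/6 = 14; σ²_B = ((27−9)/6)² = 9.000
te_C = (2 + 4·6 + 10)/6 = 36/6 = 6; σ²_C = ((10−2)/6)² = 1.778
te_D = (6 + 4·8 + 10)/6 = 48/6 = 8; σ²_D = ((10−6)/6)² = 0.444
te_E = (3 + 4·4 + 5)/6 = 24/6 = 4; σ²_E = ((5−3)/6)² = 0.111
te_F = (4 + 4·6 + 14)/6 = 42/6 = 7; σ²_F = ((14−4)/6)² = 2.778

Forward pass:
ES_A = 0; EF_A = 3
ES_B = 0; EF_B = 14
ES_C = 3; EF_C = 3+6 = 9
ES_D = max(EF_A=3, EF_B=14) = 14; EF_D = 14+8 = 22
ES_E = max(EF_B=14, EF_C=9) = 14; EF_E = 14+4 = 18
ES_F = max(EF_C=9, EF_D=22, EF_E=18) = 22; EF_F = 22+7 = 29
Expected project duration μ = 29 days. Critical path: B → D → F.

Variance along critical path = 9.000 + 0.444 + 2.778 = 12.222; σ = √12.222 = 3.496 days.
Z = (35 − 29) / 3.496 = 1.716
P(T ≤ 35) = Φ(1.716) ≈ 0.957

0.957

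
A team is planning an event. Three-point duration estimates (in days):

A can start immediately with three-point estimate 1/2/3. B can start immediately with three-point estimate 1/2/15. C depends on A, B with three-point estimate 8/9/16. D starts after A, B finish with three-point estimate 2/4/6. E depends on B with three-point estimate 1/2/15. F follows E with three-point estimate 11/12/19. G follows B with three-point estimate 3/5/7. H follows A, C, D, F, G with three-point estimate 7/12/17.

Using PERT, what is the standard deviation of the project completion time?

3.93 days

te_A = (1 + 4·2 + 3)/6 = 12/6 = 2; σ²_A = ((3−1)/6)² = 0.111
te_B = (1 + 4·2 + 15)/6 = 24/6 = 4; σ²_B = ((15−1)/6)² = 5.444
te_C = (8 + 4·9 + 16)/6 = 60/6 = 10; σ²_C = ((16−8)/6)² = 1.778
te_D = (2 + 4·4 + 6)/6 = 24/6 = 4; σ²_D = ((6−2)/6)² = 0.444
te_E = (1 + 4·2 + 15)/6 = 24/6 = 4; σ²_E = ((15−1)/6)² = 5.444
te_F = (11 + 4·12 + 19)/6 = 78/6 = 13; σ²_F = ((19−11)/6)² = 1.778
te_G = (3 + 4·5 + 7)/6 = 30/6 = 5; σ²_G = ((7−3)/6)² = 0.444
te_H = (7 + 4·12 + 17)/6 = 72/6 = 12; σ²_H = ((17−7)/6)² = 2.778

Forward pass:
ES_A = 0; EF_A = 2
ES_B = 0; EF_B = 4
ES_C = max(EF_A=2, EF_B=4) = 4; EF_C = 4+10 = 14
ES_D = max(EF_A=2, EF_B=4) = 4; EF_D = 4+4 = 8
ES_E = 4; EF_E = 4+4 = 8
ES_F = 8; EF_F = 8+13 = 21
ES_G = 4; EF_G = 4+5 = 9
ES_H = max(EF_A=2, EF_C=14, EF_D=8, EF_F=21, EF_G=9) = 21; EF_H = 21+12 = 33
Expected project duration μ = 33 days. Critical path: B → E → F → H.

Variance along critical path = 5.444 + 5.444 + 1.778 + 2.778 = 15.444
σ = √15.444 = 3.930 days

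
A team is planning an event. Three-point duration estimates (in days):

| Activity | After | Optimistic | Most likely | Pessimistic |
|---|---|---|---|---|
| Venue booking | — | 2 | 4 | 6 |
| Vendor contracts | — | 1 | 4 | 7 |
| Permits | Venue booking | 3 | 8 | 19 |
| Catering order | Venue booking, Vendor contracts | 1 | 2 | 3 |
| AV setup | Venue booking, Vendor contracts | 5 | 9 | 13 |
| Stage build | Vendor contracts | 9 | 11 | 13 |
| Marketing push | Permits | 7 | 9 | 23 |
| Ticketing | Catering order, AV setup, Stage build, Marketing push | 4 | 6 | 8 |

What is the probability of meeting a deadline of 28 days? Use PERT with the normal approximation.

0.303

te_Venue booking = (2 + 4·4 + 6)/6 = 24/6 = 4; σ²_Venue booking = ((6−2)/6)² = 0.444
te_Vendor contracts = (1 + 4·4 + 7)/6 = 24/6 = 4; σ²_Vendor contracts = ((7−1)/6)² = 1.000
te_Permits = (3 + 4·8 + 19)/6 = 54/6 = 9; σ²_Permits = ((19−3)/6)² = 7.111
te_Catering order = (1 + 4·2 + 3)/6 = 12/6 = 2; σ²_Catering order = ((3−1)/6)² = 0.111
te_AV setup = (5 + 4·9 + 13)/6 = 54/6 = 9; σ²_AV setup = ((13−5)/6)² = 1.778
te_Stage build = (9 + 4·11 + 13)/6 = 66/6 = 11; σ²_Stage build = ((13−9)/6)² = 0.444
te_Marketing push = (7 + 4·9 + 23)/6 = 66/6 = 11; σ²_Marketing push = ((23−7)/6)² = 7.111
te_Ticketing = (4 + 4·6 + 8)/6 = 36/6 = 6; σ²_Ticketing = ((8−4)/6)² = 0.444

Forward pass:
ES_Venue booking = 0; EF_Venue booking = 4
ES_Vendor contracts = 0; EF_Vendor contracts = 4
ES_Permits = 4; EF_Permits = 4+9 = 13
ES_Catering order = max(EF_Venue booking=4, EF_Vendor contracts=4) = 4; EF_Catering order = 4+2 = 6
ES_AV setup = max(EF_Venue booking=4, EF_Vendor contracts=4) = 4; EF_AV setup = 4+9 = 13
ES_Stage build = 4; EF_Stage build = 4+11 = 15
ES_Marketing push = 13; EF_Marketing push = 13+11 = 24
ES_Ticketing = max(EF_Catering order=6, EF_AV setup=13, EF_Stage build=15, EF_Marketing push=24) = 24; EF_Ticketing = 24+6 = 30
Expected project duration μ = 30 days. Critical path: Venue booking → Permits → Marketing push → Ticketing.

Variance along critical path = 0.444 + 7.111 + 7.111 + 0.444 = 15.111; σ = √15.111 = 3.887 days.
Z = (28 − 30) / 3.887 = -0.514
P(T ≤ 28) = Φ(-0.514) ≈ 0.303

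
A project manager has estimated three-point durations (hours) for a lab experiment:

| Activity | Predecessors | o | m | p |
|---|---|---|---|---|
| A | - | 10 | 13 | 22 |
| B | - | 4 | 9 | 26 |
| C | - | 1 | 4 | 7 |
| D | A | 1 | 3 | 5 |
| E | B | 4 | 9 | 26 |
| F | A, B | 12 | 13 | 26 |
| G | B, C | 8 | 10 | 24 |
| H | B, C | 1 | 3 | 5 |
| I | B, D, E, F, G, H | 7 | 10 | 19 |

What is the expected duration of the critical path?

40 hours

te_A = (10 + 4·13 + 22)/6 = 84/6 = 14
te_B = (4 + 4·9 + 26)/6 = 66/6 = 11
te_C = (1 + 4·4 + 7)/6 = 24/6 = 4
te_D = (1 + 4·3 + 5)/6 = 18/6 = 3
te_E = (4 + 4·9 + 26)/6 = 66/6 = 11
te_F = (12 + 4·13 + 26)/6 = 90/6 = 15
te_G = (8 + 4·10 + 24)/6 = 72/6 = 12
te_H = (1 + 4·3 + 5)/6 = 18/6 = 3
te_I = (7 + 4·10 + 19)/6 = 66/6 = 11

Forward pass:
ES_A = 0; EF_A = 14
ES_B = 0; EF_B = 11
ES_C = 0; EF_C = 4
ES_D = 14; EF_D = 14+3 = 17
ES_E = 11; EF_E = 11+11 = 22
ES_F = max(EF_A=14, EF_B=11) = 14; EF_F = 14+15 = 29
ES_G = max(EF_B=11, EF_C=4) = 11; EF_G = 11+12 = 23
ES_H = max(EF_B=11, EF_C=4) = 11; EF_H = 11+3 = 14
ES_I = max(EF_B=11, EF_D=17, EF_E=22, EF_F=29, EF_G=23, EF_H=14) = 29; EF_I = 29+11 = 40
Expected project duration μ = 40 hours. Critical path: A → F → I.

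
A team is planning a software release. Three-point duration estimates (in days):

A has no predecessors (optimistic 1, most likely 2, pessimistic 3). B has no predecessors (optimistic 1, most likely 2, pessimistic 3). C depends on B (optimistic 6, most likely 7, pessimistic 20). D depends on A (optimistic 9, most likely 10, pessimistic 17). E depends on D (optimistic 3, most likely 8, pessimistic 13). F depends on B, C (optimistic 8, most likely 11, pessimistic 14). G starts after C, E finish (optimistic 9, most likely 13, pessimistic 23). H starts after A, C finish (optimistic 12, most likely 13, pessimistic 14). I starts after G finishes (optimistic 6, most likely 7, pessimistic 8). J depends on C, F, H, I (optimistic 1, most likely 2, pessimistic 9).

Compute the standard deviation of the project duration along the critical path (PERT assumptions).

3.46 days

te_A = (1 + 4·2 + 3)/6 = 12/6 = 2; σ²_A = ((3−1)/6)² = 0.111
te_B = (1 + 4·2 + 3)/6 = 12/6 = 2; σ²_B = ((3−1)/6)² = 0.111
te_C = (6 + 4·7 + 20)/6 = 54/6 = 9; σ²_C = ((20−6)/6)² = 5.444
te_D = (9 + 4·10 + 17)/6 = 66/6 = 11; σ²_D = ((17−9)/6)² = 1.778
te_E = (3 + 4·8 + 13)/6 = 48/6 = 8; σ²_E = ((13−3)/6)² = 2.778
te_F = (8 + 4·11 + 14)/6 = 66/6 = 11; σ²_F = ((14−8)/6)² = 1.000
te_G = (9 + 4·13 + 23)/6 = 84/6 = 14; σ²_G = ((23−9)/6)² = 5.444
te_H = (12 + 4·13 + 14)/6 = 78/6 = 13; σ²_H = ((14−12)/6)² = 0.111
te_I = (6 + 4·7 + 8)/6 = 42/6 = 7; σ²_I = ((8−6)/6)² = 0.111
te_J = (1 + 4·2 + 9)/6 = 18/6 = 3; σ²_J = ((9−1)/6)² = 1.778

Forward pass:
ES_A = 0; EF_A = 2
ES_B = 0; EF_B = 2
ES_C = 2; EF_C = 2+9 = 11
ES_D = 2; EF_D = 2+11 = 13
ES_E = 13; EF_E = 13+8 = 21
ES_F = max(EF_B=2, EF_C=11) = 11; EF_F = 11+11 = 22
ES_G = max(EF_C=11, EF_E=21) = 21; EF_G = 21+14 = 35
ES_H = max(EF_A=2, EF_C=11) = 11; EF_H = 11+13 = 24
ES_I = 35; EF_I = 35+7 = 42
ES_J = max(EF_C=11, EF_F=22, EF_H=24, EF_I=42) = 42; EF_J = 42+3 = 45
Expected project duration μ = 45 days. Critical path: A → D → E → G → I → J.

Variance along critical path = 0.111 + 1.778 + 2.778 + 5.444 + 0.111 + 1.778 = 12.000
σ = √12.000 = 3.464 days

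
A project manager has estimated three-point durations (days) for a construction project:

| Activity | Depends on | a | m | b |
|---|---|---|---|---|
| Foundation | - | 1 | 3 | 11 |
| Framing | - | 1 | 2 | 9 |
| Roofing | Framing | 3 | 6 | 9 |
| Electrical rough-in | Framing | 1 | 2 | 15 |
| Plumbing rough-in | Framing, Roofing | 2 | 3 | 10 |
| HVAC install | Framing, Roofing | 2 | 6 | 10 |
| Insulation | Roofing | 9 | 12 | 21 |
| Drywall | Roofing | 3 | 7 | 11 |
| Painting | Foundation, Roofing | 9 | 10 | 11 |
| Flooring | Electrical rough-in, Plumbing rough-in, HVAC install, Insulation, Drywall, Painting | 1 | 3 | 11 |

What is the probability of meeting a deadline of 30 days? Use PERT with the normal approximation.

0.902

te_Foundation = (1 + 4·3 + 11)/6 = 24/6 = 4; σ²_Foundation = ((11−1)/6)² = 2.778
te_Framing = (1 + 4·2 + 9)/6 = 18/6 = 3; σ²_Framing = ((9−1)/6)² = 1.778
te_Roofing = (3 + 4·6 + 9)/6 = 36/6 = 6; σ²_Roofing = ((9−3)/6)² = 1.000
te_Electrical rough-in = (1 + 4·2 + 15)/6 = 24/6 = 4; σ²_Electrical rough-in = ((15−1)/6)² = 5.444
te_Plumbing rough-in = (2 + 4·3 + 10)/6 = 24/6 = 4; σ²_Plumbing rough-in = ((10−2)/6)² = 1.778
te_HVAC install = (2 + 4·6 + 10)/6 = 36/6 = 6; σ²_HVAC install = ((10−2)/6)² = 1.778
te_Insulation = (9 + 4·12 + 21)/6 = 78/6 = 13; σ²_Insulation = ((21−9)/6)² = 4.000
te_Drywall = (3 + 4·7 + 11)/6 = 42/6 = 7; σ²_Drywall = ((11−3)/6)² = 1.778
te_Painting = (9 + 4·10 + 11)/6 = 60/6 = 10; σ²_Painting = ((11−9)/6)² = 0.111
te_Flooring = (1 + 4·3 + 11)/6 = 24/6 = 4; σ²_Flooring = ((11−1)/6)² = 2.778

Forward pass:
ES_Foundation = 0; EF_Foundation = 4
ES_Framing = 0; EF_Framing = 3
ES_Roofing = 3; EF_Roofing = 3+6 = 9
ES_Electrical rough-in = 3; EF_Electrical rough-in = 3+4 = 7
ES_Plumbing rough-in = max(EF_Framing=3, EF_Roofing=9) = 9; EF_Plumbing rough-in = 9+4 = 13
ES_HVAC install = max(EF_Framing=3, EF_Roofing=9) = 9; EF_HVAC install = 9+6 = 15
ES_Insulation = 9; EF_Insulation = 9+13 = 22
ES_Drywall = 9; EF_Drywall = 9+7 = 16
ES_Painting = max(EF_Foundation=4, EF_Roofing=9) = 9; EF_Painting = 9+10 = 19
ES_Flooring = max(EF_Electrical rough-in=7, EF_Plumbing rough-in=13, EF_HVAC install=15, EF_Insulation=22, EF_Drywall=16, EF_Painting=19) = 22; EF_Flooring = 22+4 = 26
Expected project duration μ = 26 days. Critical path: Framing → Roofing → Insulation → Flooring.

Variance along critical path = 1.778 + 1.000 + 4.000 + 2.778 = 9.556; σ = √9.556 = 3.091 days.
Z = (30 − 26) / 3.091 = 1.294
P(T ≤ 30) = Φ(1.294) ≈ 0.902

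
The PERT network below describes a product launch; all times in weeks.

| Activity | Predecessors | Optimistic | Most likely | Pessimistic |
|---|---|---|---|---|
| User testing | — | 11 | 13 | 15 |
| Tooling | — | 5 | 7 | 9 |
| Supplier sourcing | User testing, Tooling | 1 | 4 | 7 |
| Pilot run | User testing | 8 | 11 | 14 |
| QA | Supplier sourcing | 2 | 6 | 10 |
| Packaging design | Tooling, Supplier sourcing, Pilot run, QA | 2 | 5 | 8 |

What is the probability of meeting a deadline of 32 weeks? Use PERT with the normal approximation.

0.972

te_User testing = (11 + 4·13 + 15)/6 = 78/6 = 13; σ²_User testing = ((15−11)/6)² = 0.444
te_Tooling = (5 + 4·7 + 9)/6 = 42/6 = 7; σ²_Tooling = ((9−5)/6)² = 0.444
te_Supplier sourcing = (1 + 4·4 + 7)/6 = 24/6 = 4; σ²_Supplier sourcing = ((7−1)/6)² = 1.000
te_Pilot run = (8 + 4·11 + 14)/6 = 66/6 = 11; σ²_Pilot run = ((14−8)/6)² = 1.000
te_QA = (2 + 4·6 + 10)/6 = 36/6 = 6; σ²_QA = ((10−2)/6)² = 1.778
te_Packaging design = (2 + 4·5 + 8)/6 = 30/6 = 5; σ²_Packaging design = ((8−2)/6)² = 1.000

Forward pass:
ES_User testing = 0; EF_User testing = 13
ES_Tooling = 0; EF_Tooling = 7
ES_Supplier sourcing = max(EF_User testing=13, EF_Tooling=7) = 13; EF_Supplier sourcing = 13+4 = 17
ES_Pilot run = 13; EF_Pilot run = 13+11 = 24
ES_QA = 17; EF_QA = 17+6 = 23
ES_Packaging design = max(EF_Tooling=7, EF_Supplier sourcing=17, EF_Pilot run=24, EF_QA=23) = 24; EF_Packaging design = 24+5 = 29
Expected project duration μ = 29 weeks. Critical path: User testing → Pilot run → Packaging design.

Variance along critical path = 0.444 + 1.000 + 1.000 = 2.444; σ = √2.444 = 1.563 weeks.
Z = (32 − 29) / 1.563 = 1.919
P(T ≤ 32) = Φ(1.919) ≈ 0.972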